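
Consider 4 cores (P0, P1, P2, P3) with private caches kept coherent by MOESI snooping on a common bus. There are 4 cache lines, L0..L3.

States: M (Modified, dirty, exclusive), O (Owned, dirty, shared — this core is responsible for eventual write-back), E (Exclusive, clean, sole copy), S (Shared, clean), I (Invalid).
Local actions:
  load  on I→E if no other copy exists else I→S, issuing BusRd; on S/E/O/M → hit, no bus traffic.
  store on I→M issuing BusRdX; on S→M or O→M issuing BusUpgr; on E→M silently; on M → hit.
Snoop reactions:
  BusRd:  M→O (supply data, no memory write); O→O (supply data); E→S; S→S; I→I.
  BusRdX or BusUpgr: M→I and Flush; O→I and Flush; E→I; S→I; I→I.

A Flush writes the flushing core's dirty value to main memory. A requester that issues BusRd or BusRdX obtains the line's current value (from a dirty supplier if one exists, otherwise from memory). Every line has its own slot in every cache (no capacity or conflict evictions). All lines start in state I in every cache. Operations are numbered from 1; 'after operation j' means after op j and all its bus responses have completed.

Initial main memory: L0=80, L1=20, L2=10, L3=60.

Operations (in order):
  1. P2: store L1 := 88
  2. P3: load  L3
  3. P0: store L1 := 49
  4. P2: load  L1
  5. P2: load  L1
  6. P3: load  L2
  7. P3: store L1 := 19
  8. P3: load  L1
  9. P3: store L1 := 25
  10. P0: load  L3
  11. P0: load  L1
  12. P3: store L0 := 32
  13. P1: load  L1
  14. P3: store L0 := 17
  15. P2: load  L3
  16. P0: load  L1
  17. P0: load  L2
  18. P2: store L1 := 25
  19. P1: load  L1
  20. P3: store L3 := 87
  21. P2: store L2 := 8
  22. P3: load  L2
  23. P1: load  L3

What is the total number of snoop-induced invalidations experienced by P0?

  op1 P2: store L1 := 88 → I/I/M/I on L1; bus BusRdX; mem=20
  op2 P3: load  L3 → I/I/I/E on L3; bus BusRd; mem=60
  op3 P0: store L1 := 49 → M/I/I/I on L1; bus BusRdX Flush; mem=88
  op4 P2: load  L1 → O/I/S/I on L1; bus BusRd; mem=88
  op5 P2: load  L1 → O/I/S/I on L1; bus (none); mem=88
  op6 P3: load  L2 → I/I/I/E on L2; bus BusRd; mem=10
  op7 P3: store L1 := 19 → I/I/I/M on L1; bus BusRdX Flush; mem=49
  op8 P3: load  L1 → I/I/I/M on L1; bus (none); mem=49
  op9 P3: store L1 := 25 → I/I/I/M on L1; bus (none); mem=49
  op10 P0: load  L3 → S/I/I/S on L3; bus BusRd; mem=60
  op11 P0: load  L1 → S/I/I/O on L1; bus BusRd; mem=49
  op12 P3: store L0 := 32 → I/I/I/M on L0; bus BusRdX; mem=80
  op13 P1: load  L1 → S/S/I/O on L1; bus BusRd; mem=49
  op14 P3: store L0 := 17 → I/I/I/M on L0; bus (none); mem=80
  op15 P2: load  L3 → S/I/S/S on L3; bus BusRd; mem=60
  op16 P0: load  L1 → S/S/I/O on L1; bus (none); mem=49
  op17 P0: load  L2 → S/I/I/S on L2; bus BusRd; mem=10
  op18 P2: store L1 := 25 → I/I/M/I on L1; bus BusRdX Flush; mem=25
  op19 P1: load  L1 → I/S/O/I on L1; bus BusRd; mem=25
  op20 P3: store L3 := 87 → I/I/I/M on L3; bus BusUpgr; mem=60
  op21 P2: store L2 := 8 → I/I/M/I on L2; bus BusRdX; mem=10
  op22 P3: load  L2 → I/I/O/S on L2; bus BusRd; mem=10
  op23 P1: load  L3 → I/S/I/O on L3; bus BusRd; mem=60

invalidations = 4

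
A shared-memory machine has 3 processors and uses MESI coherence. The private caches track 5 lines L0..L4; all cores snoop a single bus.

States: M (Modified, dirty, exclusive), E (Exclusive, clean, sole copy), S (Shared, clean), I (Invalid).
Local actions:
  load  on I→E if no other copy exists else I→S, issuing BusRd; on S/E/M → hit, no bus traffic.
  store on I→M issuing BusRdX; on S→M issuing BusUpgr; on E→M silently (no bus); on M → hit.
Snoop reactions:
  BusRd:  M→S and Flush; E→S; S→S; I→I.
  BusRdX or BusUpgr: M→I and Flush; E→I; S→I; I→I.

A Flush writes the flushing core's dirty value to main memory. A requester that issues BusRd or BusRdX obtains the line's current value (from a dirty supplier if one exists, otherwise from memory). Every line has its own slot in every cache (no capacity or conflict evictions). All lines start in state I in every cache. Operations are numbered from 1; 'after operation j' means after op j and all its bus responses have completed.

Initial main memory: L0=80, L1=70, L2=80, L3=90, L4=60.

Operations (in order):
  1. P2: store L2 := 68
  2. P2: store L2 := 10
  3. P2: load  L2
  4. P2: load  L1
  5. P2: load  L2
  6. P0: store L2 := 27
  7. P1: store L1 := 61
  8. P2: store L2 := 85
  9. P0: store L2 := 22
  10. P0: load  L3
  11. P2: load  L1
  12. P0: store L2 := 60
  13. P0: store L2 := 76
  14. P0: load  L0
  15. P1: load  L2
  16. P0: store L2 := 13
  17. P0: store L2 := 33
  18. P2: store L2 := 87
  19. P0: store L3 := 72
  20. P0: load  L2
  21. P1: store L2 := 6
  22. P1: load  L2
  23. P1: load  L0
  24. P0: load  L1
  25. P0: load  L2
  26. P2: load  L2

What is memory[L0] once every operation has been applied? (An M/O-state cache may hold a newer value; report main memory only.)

[1] P2: store L2 := 68 | P0:I, P1:I, P2:M(68) | bus: BusRdX
[2] P2: store L2 := 10 | P0:I, P1:I, P2:M(10) | bus: none
[3] P2: load  L2 | P0:I, P1:I, P2:M(10) | bus: none
[4] P2: load  L1 | P0:I, P1:I, P2:E(70) | bus: BusRd
[5] P2: load  L2 | P0:I, P1:I, P2:M(10) | bus: none
[6] P0: store L2 := 27 | P0:M(27), P1:I, P2:I | bus: BusRdX,Flush
[7] P1: store L1 := 61 | P0:I, P1:M(61), P2:I | bus: BusRdX
[8] P2: store L2 := 85 | P0:I, P1:I, P2:M(85) | bus: BusRdX,Flush
[9] P0: store L2 := 22 | P0:M(22), P1:I, P2:I | bus: BusRdX,Flush
[10] P0: load  L3 | P0:E(90), P1:I, P2:I | bus: BusRd
[11] P2: load  L1 | P0:I, P1:S(61), P2:S(61) | bus: BusRd,Flush
[12] P0: store L2 := 60 | P0:M(60), P1:I, P2:I | bus: none
[13] P0: store L2 := 76 | P0:M(76), P1:I, P2:I | bus: none
[14] P0: load  L0 | P0:E(80), P1:I, P2:I | bus: BusRd
[15] P1: load  L2 | P0:S(76), P1:S(76), P2:I | bus: BusRd,Flush
[16] P0: store L2 := 13 | P0:M(13), P1:I, P2:I | bus: BusUpgr
[17] P0: store L2 := 33 | P0:M(33), P1:I, P2:I | bus: none
[18] P2: store L2 := 87 | P0:I, P1:I, P2:M(87) | bus: BusRdX,Flush
[19] P0: store L3 := 72 | P0:M(72), P1:I, P2:I | bus: none
[20] P0: load  L2 | P0:S(87), P1:I, P2:S(87) | bus: BusRd,Flush
[21] P1: store L2 := 6 | P0:I, P1:M(6), P2:I | bus: BusRdX
[22] P1: load  L2 | P0:I, P1:M(6), P2:I | bus: none
[23] P1: load  L0 | P0:S(80), P1:S(80), P2:I | bus: BusRd
[24] P0: load  L1 | P0:S(61), P1:S(61), P2:S(61) | bus: BusRd
[25] P0: load  L2 | P0:S(6), P1:S(6), P2:I | bus: BusRd,Flush
[26] P2: load  L2 | P0:S(6), P1:S(6), P2:S(6) | bus: BusRd

memory[L0] = 80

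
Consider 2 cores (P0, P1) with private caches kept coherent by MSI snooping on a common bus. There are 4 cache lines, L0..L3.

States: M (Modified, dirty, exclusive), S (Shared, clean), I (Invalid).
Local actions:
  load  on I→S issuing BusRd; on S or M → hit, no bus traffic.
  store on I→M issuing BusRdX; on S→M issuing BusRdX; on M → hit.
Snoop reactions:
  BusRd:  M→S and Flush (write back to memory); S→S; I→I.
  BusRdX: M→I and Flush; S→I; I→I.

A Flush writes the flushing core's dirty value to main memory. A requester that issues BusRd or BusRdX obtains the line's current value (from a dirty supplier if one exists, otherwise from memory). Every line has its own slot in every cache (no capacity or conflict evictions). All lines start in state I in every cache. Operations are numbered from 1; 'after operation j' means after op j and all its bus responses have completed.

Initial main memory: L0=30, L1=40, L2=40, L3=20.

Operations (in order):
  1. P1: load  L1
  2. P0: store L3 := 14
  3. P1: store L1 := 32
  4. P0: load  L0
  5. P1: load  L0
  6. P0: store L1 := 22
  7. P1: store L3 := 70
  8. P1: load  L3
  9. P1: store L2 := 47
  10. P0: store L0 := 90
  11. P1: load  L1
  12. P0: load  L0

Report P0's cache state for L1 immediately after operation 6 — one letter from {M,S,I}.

state = M

step 1: P1: load  L1  ⟶  IS  (L1)  txn=BusRd  M[L1]=40
step 2: P0: store L3 := 14  ⟶  MI  (L3)  txn=BusRdX  M[L3]=20
step 3: P1: store L1 := 32  ⟶  IM  (L1)  txn=BusRdX  M[L1]=40
step 4: P0: load  L0  ⟶  SI  (L0)  txn=BusRd  M[L0]=30
step 5: P1: load  L0  ⟶  SS  (L0)  txn=BusRd  M[L0]=30
step 6: P0: store L1 := 22  ⟶  MI  (L1)  txn=BusRdX+Flush  M[L1]=32
step 7: P1: store L3 := 70  ⟶  IM  (L3)  txn=BusRdX+Flush  M[L3]=14
step 8: P1: load  L3  ⟶  IM  (L3)  txn=∅  M[L3]=14
step 9: P1: store L2 := 47  ⟶  IM  (L2)  txn=BusRdX  M[L2]=40
step 10: P0: store L0 := 90  ⟶  MI  (L0)  txn=BusRdX  M[L0]=30
step 11: P1: load  L1  ⟶  SS  (L1)  txn=BusRd+Flush  M[L1]=22
step 12: P0: load  L0  ⟶  MI  (L0)  txn=∅  M[L0]=30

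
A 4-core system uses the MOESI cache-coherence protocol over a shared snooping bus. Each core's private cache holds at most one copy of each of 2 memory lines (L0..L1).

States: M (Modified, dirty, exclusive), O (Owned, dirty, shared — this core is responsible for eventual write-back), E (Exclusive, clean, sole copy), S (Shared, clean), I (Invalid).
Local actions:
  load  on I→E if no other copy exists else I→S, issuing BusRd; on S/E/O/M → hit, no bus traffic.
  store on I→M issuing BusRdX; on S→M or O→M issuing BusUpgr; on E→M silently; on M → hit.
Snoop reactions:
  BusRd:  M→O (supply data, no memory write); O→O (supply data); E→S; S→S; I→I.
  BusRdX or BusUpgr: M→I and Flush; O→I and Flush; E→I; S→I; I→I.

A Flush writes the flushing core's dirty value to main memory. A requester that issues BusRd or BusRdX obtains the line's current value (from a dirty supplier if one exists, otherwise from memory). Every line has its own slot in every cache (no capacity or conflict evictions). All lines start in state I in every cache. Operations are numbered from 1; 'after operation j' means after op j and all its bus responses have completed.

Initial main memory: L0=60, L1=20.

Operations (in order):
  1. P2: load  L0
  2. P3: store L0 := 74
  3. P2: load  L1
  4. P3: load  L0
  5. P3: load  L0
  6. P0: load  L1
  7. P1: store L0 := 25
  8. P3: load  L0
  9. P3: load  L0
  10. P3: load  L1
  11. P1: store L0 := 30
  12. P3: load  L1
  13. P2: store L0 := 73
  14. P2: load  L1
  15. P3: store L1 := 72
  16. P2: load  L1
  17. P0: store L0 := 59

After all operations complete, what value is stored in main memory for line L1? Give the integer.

1. P2: load  L0  bus=[BusRd]  L0: P0=I P1=I P2=E P3=I  mem[L0]=60
2. P3: store L0 := 74  bus=[BusRdX]  L0: P0=I P1=I P2=I P3=M  mem[L0]=60
3. P2: load  L1  bus=[BusRd]  L1: P0=I P1=I P2=E P3=I  mem[L1]=20
4. P3: load  L0  bus=[-]  L0: P0=I P1=I P2=I P3=M  mem[L0]=60
5. P3: load  L0  bus=[-]  L0: P0=I P1=I P2=I P3=M  mem[L0]=60
6. P0: load  L1  bus=[BusRd]  L1: P0=S P1=I P2=S P3=I  mem[L1]=20
7. P1: store L0 := 25  bus=[BusRdX,Flush]  L0: P0=I P1=M P2=I P3=I  mem[L0]=74
8. P3: load  L0  bus=[BusRd]  L0: P0=I P1=O P2=I P3=S  mem[L0]=74
9. P3: load  L0  bus=[-]  L0: P0=I P1=O P2=I P3=S  mem[L0]=74
10. P3: load  L1  bus=[BusRd]  L1: P0=S P1=I P2=S P3=S  mem[L1]=20
11. P1: store L0 := 30  bus=[BusUpgr]  L0: P0=I P1=M P2=I P3=I  mem[L0]=74
12. P3: load  L1  bus=[-]  L1: P0=S P1=I P2=S P3=S  mem[L1]=20
13. P2: store L0 := 73  bus=[BusRdX,Flush]  L0: P0=I P1=I P2=M P3=I  mem[L0]=30
14. P2: load  L1  bus=[-]  L1: P0=S P1=I P2=S P3=S  mem[L1]=20
15. P3: store L1 := 72  bus=[BusUpgr]  L1: P0=I P1=I P2=I P3=M  mem[L1]=20
16. P2: load  L1  bus=[BusRd]  L1: P0=I P1=I P2=S P3=O  mem[L1]=20
17. P0: store L0 := 59  bus=[BusRdX,Flush]  L0: P0=M P1=I P2=I P3=I  mem[L0]=73

memory[L1] = 20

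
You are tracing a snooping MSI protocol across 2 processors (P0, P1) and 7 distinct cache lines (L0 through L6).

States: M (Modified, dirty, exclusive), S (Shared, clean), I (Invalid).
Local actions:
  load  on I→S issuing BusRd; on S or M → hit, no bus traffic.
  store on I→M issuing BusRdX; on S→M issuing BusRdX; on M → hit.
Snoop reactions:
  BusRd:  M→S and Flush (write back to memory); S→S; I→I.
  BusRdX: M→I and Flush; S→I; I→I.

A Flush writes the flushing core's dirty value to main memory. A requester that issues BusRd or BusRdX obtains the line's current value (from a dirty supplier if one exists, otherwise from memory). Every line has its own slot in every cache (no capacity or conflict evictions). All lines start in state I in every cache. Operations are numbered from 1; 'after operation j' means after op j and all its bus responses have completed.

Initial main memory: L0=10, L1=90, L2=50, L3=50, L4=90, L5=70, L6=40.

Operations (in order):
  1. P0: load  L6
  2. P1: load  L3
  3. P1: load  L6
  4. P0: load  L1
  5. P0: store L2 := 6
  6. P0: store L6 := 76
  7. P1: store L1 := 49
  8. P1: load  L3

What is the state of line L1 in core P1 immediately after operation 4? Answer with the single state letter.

state = I

  op1 P0: load  L6 → S/I on L6; bus BusRd; mem=40
  op2 P1: load  L3 → I/S on L3; bus BusRd; mem=50
  op3 P1: load  L6 → S/S on L6; bus BusRd; mem=40
  op4 P0: load  L1 → S/I on L1; bus BusRd; mem=90
  op5 P0: store L2 := 6 → M/I on L2; bus BusRdX; mem=50
  op6 P0: store L6 := 76 → M/I on L6; bus BusRdX; mem=40
  op7 P1: store L1 := 49 → I/M on L1; bus BusRdX; mem=90
  op8 P1: load  L3 → I/S on L3; bus (none); mem=50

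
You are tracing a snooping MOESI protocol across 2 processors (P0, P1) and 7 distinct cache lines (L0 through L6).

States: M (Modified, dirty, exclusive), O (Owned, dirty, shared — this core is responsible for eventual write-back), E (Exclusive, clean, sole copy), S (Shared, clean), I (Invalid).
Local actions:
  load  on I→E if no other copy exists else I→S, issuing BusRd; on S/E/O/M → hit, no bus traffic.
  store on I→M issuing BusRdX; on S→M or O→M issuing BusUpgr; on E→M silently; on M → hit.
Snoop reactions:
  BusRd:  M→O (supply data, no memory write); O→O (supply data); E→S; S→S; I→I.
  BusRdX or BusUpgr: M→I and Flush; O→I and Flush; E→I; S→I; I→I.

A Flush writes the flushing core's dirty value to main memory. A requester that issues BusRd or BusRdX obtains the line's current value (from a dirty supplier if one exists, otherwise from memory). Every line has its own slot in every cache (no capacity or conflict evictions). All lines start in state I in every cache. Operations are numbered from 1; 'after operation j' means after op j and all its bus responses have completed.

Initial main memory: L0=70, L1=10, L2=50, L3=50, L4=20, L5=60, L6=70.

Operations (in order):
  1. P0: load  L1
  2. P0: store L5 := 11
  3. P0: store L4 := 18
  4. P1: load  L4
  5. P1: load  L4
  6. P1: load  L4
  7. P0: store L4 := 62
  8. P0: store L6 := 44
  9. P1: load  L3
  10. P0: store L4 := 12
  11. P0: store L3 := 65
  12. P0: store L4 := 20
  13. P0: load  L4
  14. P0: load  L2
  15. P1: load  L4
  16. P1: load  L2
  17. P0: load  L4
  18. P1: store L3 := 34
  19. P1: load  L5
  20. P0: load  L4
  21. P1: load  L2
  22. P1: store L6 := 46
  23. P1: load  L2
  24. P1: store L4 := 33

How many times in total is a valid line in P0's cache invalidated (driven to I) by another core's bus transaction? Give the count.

invalidations = 3

  op1 P0: load  L1 → E/I on L1; bus BusRd; mem=10
  op2 P0: store L5 := 11 → M/I on L5; bus BusRdX; mem=60
  op3 P0: store L4 := 18 → M/I on L4; bus BusRdX; mem=20
  op4 P1: load  L4 → O/S on L4; bus BusRd; mem=20
  op5 P1: load  L4 → O/S on L4; bus (none); mem=20
  op6 P1: load  L4 → O/S on L4; bus (none); mem=20
  op7 P0: store L4 := 62 → M/I on L4; bus BusUpgr; mem=20
  op8 P0: store L6 := 44 → M/I on L6; bus BusRdX; mem=70
  op9 P1: load  L3 → I/E on L3; bus BusRd; mem=50
  op10 P0: store L4 := 12 → M/I on L4; bus (none); mem=20
  op11 P0: store L3 := 65 → M/I on L3; bus BusRdX; mem=50
  op12 P0: store L4 := 20 → M/I on L4; bus (none); mem=20
  op13 P0: load  L4 → M/I on L4; bus (none); mem=20
  op14 P0: load  L2 → E/I on L2; bus BusRd; mem=50
  op15 P1: load  L4 → O/S on L4; bus BusRd; mem=20
  op16 P1: load  L2 → S/S on L2; bus BusRd; mem=50
  op17 P0: load  L4 → O/S on L4; bus (none); mem=20
  op18 P1: store L3 := 34 → I/M on L3; bus BusRdX Flush; mem=65
  op19 P1: load  L5 → O/S on L5; bus BusRd; mem=60
  op20 P0: load  L4 → O/S on L4; bus (none); mem=20
  op21 P1: load  L2 → S/S on L2; bus (none); mem=50
  op22 P1: store L6 := 46 → I/M on L6; bus BusRdX Flush; mem=44
  op23 P1: load  L2 → S/S on L2; bus (none); mem=50
  op24 P1: store L4 := 33 → I/M on L4; bus BusUpgr Flush; mem=20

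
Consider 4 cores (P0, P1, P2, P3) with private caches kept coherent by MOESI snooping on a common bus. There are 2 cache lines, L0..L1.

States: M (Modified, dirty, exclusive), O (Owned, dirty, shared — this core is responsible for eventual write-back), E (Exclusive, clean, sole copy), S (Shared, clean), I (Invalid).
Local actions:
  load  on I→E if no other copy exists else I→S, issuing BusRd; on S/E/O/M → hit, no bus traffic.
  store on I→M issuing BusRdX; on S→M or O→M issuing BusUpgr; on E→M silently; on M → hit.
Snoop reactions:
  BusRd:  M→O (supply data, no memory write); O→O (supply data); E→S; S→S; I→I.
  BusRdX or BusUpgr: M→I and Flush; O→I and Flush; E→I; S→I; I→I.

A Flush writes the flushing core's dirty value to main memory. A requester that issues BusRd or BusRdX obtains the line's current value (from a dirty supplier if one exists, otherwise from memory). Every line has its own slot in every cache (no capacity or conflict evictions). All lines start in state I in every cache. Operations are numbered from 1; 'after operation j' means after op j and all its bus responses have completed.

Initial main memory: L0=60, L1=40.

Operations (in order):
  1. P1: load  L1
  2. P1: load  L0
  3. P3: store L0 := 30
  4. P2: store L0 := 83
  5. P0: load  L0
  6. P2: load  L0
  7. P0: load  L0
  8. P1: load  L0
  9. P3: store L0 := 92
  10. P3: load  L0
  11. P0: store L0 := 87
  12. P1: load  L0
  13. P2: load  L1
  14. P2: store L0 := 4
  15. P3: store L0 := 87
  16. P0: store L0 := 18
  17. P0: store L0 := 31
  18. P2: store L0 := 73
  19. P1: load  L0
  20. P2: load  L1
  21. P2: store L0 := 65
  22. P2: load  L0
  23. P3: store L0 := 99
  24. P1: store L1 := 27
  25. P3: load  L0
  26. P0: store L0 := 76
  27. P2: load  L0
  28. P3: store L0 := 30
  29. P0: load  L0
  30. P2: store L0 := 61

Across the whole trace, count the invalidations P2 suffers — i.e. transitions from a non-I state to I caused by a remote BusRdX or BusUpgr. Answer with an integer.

1. P1: load  L1  bus=[BusRd]  L1: P0=I P1=E P2=I P3=I  mem[L1]=40
2. P1: load  L0  bus=[BusRd]  L0: P0=I P1=E P2=I P3=I  mem[L0]=60
3. P3: store L0 := 30  bus=[BusRdX]  L0: P0=I P1=I P2=I P3=M  mem[L0]=60
4. P2: store L0 := 83  bus=[BusRdX,Flush]  L0: P0=I P1=I P2=M P3=I  mem[L0]=30
5. P0: load  L0  bus=[BusRd]  L0: P0=S P1=I P2=O P3=I  mem[L0]=30
6. P2: load  L0  bus=[-]  L0: P0=S P1=I P2=O P3=I  mem[L0]=30
7. P0: load  L0  bus=[-]  L0: P0=S P1=I P2=O P3=I  mem[L0]=30
8. P1: load  L0  bus=[BusRd]  L0: P0=S P1=S P2=O P3=I  mem[L0]=30
9. P3: store L0 := 92  bus=[BusRdX,Flush]  L0: P0=I P1=I P2=I P3=M  mem[L0]=83
10. P3: load  L0  bus=[-]  L0: P0=I P1=I P2=I P3=M  mem[L0]=83
11. P0: store L0 := 87  bus=[BusRdX,Flush]  L0: P0=M P1=I P2=I P3=I  mem[L0]=92
12. P1: load  L0  bus=[BusRd]  L0: P0=O P1=S P2=I P3=I  mem[L0]=92
13. P2: load  L1  bus=[BusRd]  L1: P0=I P1=S P2=S P3=I  mem[L1]=40
14. P2: store L0 := 4  bus=[BusRdX,Flush]  L0: P0=I P1=I P2=M P3=I  mem[L0]=87
15. P3: store L0 := 87  bus=[BusRdX,Flush]  L0: P0=I P1=I P2=I P3=M  mem[L0]=4
16. P0: store L0 := 18  bus=[BusRdX,Flush]  L0: P0=M P1=I P2=I P3=I  mem[L0]=87
17. P0: store L0 := 31  bus=[-]  L0: P0=M P1=I P2=I P3=I  mem[L0]=87
18. P2: store L0 := 73  bus=[BusRdX,Flush]  L0: P0=I P1=I P2=M P3=I  mem[L0]=31
19. P1: load  L0  bus=[BusRd]  L0: P0=I P1=S P2=O P3=I  mem[L0]=31
20. P2: load  L1  bus=[-]  L1: P0=I P1=S P2=S P3=I  mem[L1]=40
21. P2: store L0 := 65  bus=[BusUpgr]  L0: P0=I P1=I P2=M P3=I  mem[L0]=31
22. P2: load  L0  bus=[-]  L0: P0=I P1=I P2=M P3=I  mem[L0]=31
23. P3: store L0 := 99  bus=[BusRdX,Flush]  L0: P0=I P1=I P2=I P3=M  mem[L0]=65
24. P1: store L1 := 27  bus=[BusUpgr]  L1: P0=I P1=M P2=I P3=I  mem[L1]=40
25. P3: load  L0  bus=[-]  L0: P0=I P1=I P2=I P3=M  mem[L0]=65
26. P0: store L0 := 76  bus=[BusRdX,Flush]  L0: P0=M P1=I P2=I P3=I  mem[L0]=99
27. P2: load  L0  bus=[BusRd]  L0: P0=O P1=I P2=S P3=I  mem[L0]=99
28. P3: store L0 := 30  bus=[BusRdX,Flush]  L0: P0=I P1=I P2=I P3=M  mem[L0]=76
29. P0: load  L0  bus=[BusRd]  L0: P0=S P1=I P2=I P3=O  mem[L0]=76
30. P2: store L0 := 61  bus=[BusRdX,Flush]  L0: P0=I P1=I P2=M P3=I  mem[L0]=30

invalidations = 5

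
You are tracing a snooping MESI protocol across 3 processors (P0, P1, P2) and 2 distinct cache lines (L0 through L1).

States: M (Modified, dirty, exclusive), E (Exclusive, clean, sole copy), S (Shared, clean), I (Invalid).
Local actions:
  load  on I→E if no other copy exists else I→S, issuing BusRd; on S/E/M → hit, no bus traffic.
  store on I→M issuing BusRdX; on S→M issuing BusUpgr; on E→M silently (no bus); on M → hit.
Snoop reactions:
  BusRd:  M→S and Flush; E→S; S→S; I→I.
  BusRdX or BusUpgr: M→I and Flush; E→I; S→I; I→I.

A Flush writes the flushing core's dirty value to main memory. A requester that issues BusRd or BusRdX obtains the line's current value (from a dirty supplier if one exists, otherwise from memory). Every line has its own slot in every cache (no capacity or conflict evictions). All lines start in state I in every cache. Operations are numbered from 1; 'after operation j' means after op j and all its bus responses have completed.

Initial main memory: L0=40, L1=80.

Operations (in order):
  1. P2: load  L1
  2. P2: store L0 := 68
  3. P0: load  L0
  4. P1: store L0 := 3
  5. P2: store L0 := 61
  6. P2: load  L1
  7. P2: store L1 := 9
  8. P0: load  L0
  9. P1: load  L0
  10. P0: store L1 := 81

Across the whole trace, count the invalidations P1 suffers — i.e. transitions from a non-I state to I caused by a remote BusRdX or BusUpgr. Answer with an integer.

invalidations = 1

  op1 P2: load  L1 → I/I/E on L1; bus BusRd; mem=80
  op2 P2: store L0 := 68 → I/I/M on L0; bus BusRdX; mem=40
  op3 P0: load  L0 → S/I/S on L0; bus BusRd Flush; mem=68
  op4 P1: store L0 := 3 → I/M/I on L0; bus BusRdX; mem=68
  op5 P2: store L0 := 61 → I/I/M on L0; bus BusRdX Flush; mem=3
  op6 P2: load  L1 → I/I/E on L1; bus (none); mem=80
  op7 P2: store L1 := 9 → I/I/M on L1; bus (none); mem=80
  op8 P0: load  L0 → S/I/S on L0; bus BusRd Flush; mem=61
  op9 P1: load  L0 → S/S/S on L0; bus BusRd; mem=61
  op10 P0: store L1 := 81 → M/I/I on L1; bus BusRdX Flush; mem=9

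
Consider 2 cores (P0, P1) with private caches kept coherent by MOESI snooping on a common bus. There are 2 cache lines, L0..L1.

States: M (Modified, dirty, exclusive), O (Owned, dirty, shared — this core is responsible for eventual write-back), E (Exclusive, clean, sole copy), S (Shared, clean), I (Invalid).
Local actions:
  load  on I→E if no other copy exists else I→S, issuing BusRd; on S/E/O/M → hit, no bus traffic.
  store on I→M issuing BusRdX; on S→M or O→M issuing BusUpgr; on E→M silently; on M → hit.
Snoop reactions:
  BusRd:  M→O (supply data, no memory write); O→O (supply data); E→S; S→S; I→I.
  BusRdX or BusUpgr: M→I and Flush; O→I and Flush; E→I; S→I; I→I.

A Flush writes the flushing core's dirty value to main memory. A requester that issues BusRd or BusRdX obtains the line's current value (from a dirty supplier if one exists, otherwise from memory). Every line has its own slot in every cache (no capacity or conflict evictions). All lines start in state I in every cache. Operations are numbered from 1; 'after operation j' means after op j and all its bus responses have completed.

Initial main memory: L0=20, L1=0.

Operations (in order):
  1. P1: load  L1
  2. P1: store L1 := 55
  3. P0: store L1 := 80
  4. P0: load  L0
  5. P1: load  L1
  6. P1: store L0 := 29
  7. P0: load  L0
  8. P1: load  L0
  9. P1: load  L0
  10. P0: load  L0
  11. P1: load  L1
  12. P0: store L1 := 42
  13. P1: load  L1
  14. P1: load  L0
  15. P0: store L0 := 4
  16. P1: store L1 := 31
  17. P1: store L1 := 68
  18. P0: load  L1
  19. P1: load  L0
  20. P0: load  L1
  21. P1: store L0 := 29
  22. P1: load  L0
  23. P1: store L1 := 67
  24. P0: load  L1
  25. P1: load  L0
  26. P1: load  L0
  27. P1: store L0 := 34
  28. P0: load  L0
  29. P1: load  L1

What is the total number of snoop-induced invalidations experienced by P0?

[1] P1: load  L1 | P0:I, P1:E(0) | bus: BusRd
[2] P1: store L1 := 55 | P0:I, P1:M(55) | bus: none
[3] P0: store L1 := 80 | P0:M(80), P1:I | bus: BusRdX,Flush
[4] P0: load  L0 | P0:E(20), P1:I | bus: BusRd
[5] P1: load  L1 | P0:O(80), P1:S(80) | bus: BusRd
[6] P1: store L0 := 29 | P0:I, P1:M(29) | bus: BusRdX
[7] P0: load  L0 | P0:S(29), P1:O(29) | bus: BusRd
[8] P1: load  L0 | P0:S(29), P1:O(29) | bus: none
[9] P1: load  L0 | P0:S(29), P1:O(29) | bus: none
[10] P0: load  L0 | P0:S(29), P1:O(29) | bus: none
[11] P1: load  L1 | P0:O(80), P1:S(80) | bus: none
[12] P0: store L1 := 42 | P0:M(42), P1:I | bus: BusUpgr
[13] P1: load  L1 | P0:O(42), P1:S(42) | bus: BusRd
[14] P1: load  L0 | P0:S(29), P1:O(29) | bus: none
[15] P0: store L0 := 4 | P0:M(4), P1:I | bus: BusUpgr,Flush
[16] P1: store L1 := 31 | P0:I, P1:M(31) | bus: BusUpgr,Flush
[17] P1: store L1 := 68 | P0:I, P1:M(68) | bus: none
[18] P0: load  L1 | P0:S(68), P1:O(68) | bus: BusRd
[19] P1: load  L0 | P0:O(4), P1:S(4) | bus: BusRd
[20] P0: load  L1 | P0:S(68), P1:O(68) | bus: none
[21] P1: store L0 := 29 | P0:I, P1:M(29) | bus: BusUpgr,Flush
[22] P1: load  L0 | P0:I, P1:M(29) | bus: none
[23] P1: store L1 := 67 | P0:I, P1:M(67) | bus: BusUpgr
[24] P0: load  L1 | P0:S(67), P1:O(67) | bus: BusRd
[25] P1: load  L0 | P0:I, P1:M(29) | bus: none
[26] P1: load  L0 | P0:I, P1:M(29) | bus: none
[27] P1: store L0 := 34 | P0:I, P1:M(34) | bus: none
[28] P0: load  L0 | P0:S(34), P1:O(34) | bus: BusRd
[29] P1: load  L1 | P0:S(67), P1:O(67) | bus: none

invalidations = 4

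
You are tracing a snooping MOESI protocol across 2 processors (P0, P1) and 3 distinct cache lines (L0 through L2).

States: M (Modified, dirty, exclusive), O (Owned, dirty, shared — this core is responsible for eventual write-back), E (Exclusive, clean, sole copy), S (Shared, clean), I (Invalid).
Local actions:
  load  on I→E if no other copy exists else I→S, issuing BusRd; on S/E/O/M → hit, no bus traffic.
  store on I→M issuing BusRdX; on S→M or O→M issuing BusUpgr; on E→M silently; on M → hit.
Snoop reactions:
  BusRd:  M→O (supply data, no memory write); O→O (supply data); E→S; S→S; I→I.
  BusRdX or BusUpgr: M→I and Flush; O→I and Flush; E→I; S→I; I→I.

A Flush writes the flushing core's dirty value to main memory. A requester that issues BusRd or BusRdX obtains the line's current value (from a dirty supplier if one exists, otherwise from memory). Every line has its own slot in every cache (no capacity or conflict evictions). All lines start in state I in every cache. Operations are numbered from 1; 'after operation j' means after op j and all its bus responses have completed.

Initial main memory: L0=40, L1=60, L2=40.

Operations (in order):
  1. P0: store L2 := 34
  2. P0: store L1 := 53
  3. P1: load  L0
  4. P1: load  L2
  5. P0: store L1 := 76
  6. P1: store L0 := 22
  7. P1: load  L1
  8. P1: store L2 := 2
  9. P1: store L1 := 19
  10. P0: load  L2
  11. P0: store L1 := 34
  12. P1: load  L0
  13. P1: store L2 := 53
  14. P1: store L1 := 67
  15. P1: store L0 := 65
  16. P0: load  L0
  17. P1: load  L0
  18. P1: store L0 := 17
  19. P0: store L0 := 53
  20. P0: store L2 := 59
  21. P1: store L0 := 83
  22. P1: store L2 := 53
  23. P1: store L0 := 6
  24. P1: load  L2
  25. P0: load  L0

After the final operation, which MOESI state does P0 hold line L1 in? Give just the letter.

state = I

step 1: P0: store L2 := 34  ⟶  MI  (L2)  txn=BusRdX  M[L2]=40
step 2: P0: store L1 := 53  ⟶  MI  (L1)  txn=BusRdX  M[L1]=60
step 3: P1: load  L0  ⟶  IE  (L0)  txn=BusRd  M[L0]=40
step 4: P1: load  L2  ⟶  OS  (L2)  txn=BusRd  M[L2]=40
step 5: P0: store L1 := 76  ⟶  MI  (L1)  txn=∅  M[L1]=60
step 6: P1: store L0 := 22  ⟶  IM  (L0)  txn=∅  M[L0]=40
step 7: P1: load  L1  ⟶  OS  (L1)  txn=BusRd  M[L1]=60
step 8: P1: store L2 := 2  ⟶  IM  (L2)  txn=BusUpgr+Flush  M[L2]=34
step 9: P1: store L1 := 19  ⟶  IM  (L1)  txn=BusUpgr+Flush  M[L1]=76
step 10: P0: load  L2  ⟶  SO  (L2)  txn=BusRd  M[L2]=34
step 11: P0: store L1 := 34  ⟶  MI  (L1)  txn=BusRdX+Flush  M[L1]=19
step 12: P1: load  L0  ⟶  IM  (L0)  txn=∅  M[L0]=40
step 13: P1: store L2 := 53  ⟶  IM  (L2)  txn=BusUpgr  M[L2]=34
step 14: P1: store L1 := 67  ⟶  IM  (L1)  txn=BusRdX+Flush  M[L1]=34
step 15: P1: store L0 := 65  ⟶  IM  (L0)  txn=∅  M[L0]=40
step 16: P0: load  L0  ⟶  SO  (L0)  txn=BusRd  M[L0]=40
step 17: P1: load  L0  ⟶  SO  (L0)  txn=∅  M[L0]=40
step 18: P1: store L0 := 17  ⟶  IM  (L0)  txn=BusUpgr  M[L0]=40
step 19: P0: store L0 := 53  ⟶  MI  (L0)  txn=BusRdX+Flush  M[L0]=17
step 20: P0: store L2 := 59  ⟶  MI  (L2)  txn=BusRdX+Flush  M[L2]=53
step 21: P1: store L0 := 83  ⟶  IM  (L0)  txn=BusRdX+Flush  M[L0]=53
step 22: P1: store L2 := 53  ⟶  IM  (L2)  txn=BusRdX+Flush  M[L2]=59
step 23: P1: store L0 := 6  ⟶  IM  (L0)  txn=∅  M[L0]=53
step 24: P1: load  L2  ⟶  IM  (L2)  txn=∅  M[L2]=59
step 25: P0: load  L0  ⟶  SO  (L0)  txn=BusRd  M[L0]=53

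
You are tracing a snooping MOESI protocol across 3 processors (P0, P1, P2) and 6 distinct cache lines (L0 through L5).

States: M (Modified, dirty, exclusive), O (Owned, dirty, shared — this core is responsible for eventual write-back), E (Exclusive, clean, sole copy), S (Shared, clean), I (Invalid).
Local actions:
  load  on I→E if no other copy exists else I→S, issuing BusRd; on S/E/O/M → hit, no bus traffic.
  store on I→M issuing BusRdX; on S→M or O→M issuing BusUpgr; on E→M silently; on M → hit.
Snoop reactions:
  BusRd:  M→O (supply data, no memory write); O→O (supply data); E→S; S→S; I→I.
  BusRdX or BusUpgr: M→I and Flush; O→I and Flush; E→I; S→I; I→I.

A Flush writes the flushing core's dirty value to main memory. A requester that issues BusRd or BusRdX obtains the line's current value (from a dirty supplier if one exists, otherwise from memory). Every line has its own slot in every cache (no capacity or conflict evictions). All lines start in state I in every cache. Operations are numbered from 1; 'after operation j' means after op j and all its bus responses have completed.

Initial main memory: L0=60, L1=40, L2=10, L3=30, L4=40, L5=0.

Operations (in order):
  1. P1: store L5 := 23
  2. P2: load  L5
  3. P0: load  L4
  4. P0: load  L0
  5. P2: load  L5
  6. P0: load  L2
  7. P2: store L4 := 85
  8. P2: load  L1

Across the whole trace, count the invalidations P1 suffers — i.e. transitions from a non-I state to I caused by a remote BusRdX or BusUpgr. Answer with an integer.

step 1: P1: store L5 := 23  ⟶  IMI  (L5)  txn=BusRdX  M[L5]=0
step 2: P2: load  L5  ⟶  IOS  (L5)  txn=BusRd  M[L5]=0
step 3: P0: load  L4  ⟶  EII  (L4)  txn=BusRd  M[L4]=40
step 4: P0: load  L0  ⟶  EII  (L0)  txn=BusRd  M[L0]=60
step 5: P2: load  L5  ⟶  IOS  (L5)  txn=∅  M[L5]=0
step 6: P0: load  L2  ⟶  EII  (L2)  txn=BusRd  M[L2]=10
step 7: P2: store L4 := 85  ⟶  IIM  (L4)  txn=BusRdX  M[L4]=40
step 8: P2: load  L1  ⟶  IIE  (L1)  txn=BusRd  M[L1]=40

invalidations = 0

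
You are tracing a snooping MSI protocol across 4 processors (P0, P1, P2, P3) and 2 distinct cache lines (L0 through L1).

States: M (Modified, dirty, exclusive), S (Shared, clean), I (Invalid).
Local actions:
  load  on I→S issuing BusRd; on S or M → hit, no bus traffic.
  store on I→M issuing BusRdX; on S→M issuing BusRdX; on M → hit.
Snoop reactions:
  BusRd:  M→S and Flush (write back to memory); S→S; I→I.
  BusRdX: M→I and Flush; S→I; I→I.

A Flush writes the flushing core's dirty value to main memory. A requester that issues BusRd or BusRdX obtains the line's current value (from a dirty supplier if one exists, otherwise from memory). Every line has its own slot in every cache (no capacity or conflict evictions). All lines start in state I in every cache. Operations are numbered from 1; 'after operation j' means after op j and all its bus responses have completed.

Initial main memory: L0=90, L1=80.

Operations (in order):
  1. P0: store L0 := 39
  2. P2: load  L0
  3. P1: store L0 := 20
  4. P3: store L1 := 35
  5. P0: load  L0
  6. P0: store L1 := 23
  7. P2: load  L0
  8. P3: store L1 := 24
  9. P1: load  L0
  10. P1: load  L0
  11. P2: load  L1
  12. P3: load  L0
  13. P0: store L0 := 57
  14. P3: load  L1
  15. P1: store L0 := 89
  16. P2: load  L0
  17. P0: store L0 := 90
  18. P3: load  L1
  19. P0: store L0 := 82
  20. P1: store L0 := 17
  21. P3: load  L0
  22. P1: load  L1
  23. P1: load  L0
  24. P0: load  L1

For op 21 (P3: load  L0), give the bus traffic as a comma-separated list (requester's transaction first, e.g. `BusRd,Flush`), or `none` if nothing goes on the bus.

bus = BusRd,Flush

  op1 P0: store L0 := 39 → M/I/I/I on L0; bus BusRdX; mem=90
  op2 P2: load  L0 → S/I/S/I on L0; bus BusRd Flush; mem=39
  op3 P1: store L0 := 20 → I/M/I/I on L0; bus BusRdX; mem=39
  op4 P3: store L1 := 35 → I/I/I/M on L1; bus BusRdX; mem=80
  op5 P0: load  L0 → S/S/I/I on L0; bus BusRd Flush; mem=20
  op6 P0: store L1 := 23 → M/I/I/I on L1; bus BusRdX Flush; mem=35
  op7 P2: load  L0 → S/S/S/I on L0; bus BusRd; mem=20
  op8 P3: store L1 := 24 → I/I/I/M on L1; bus BusRdX Flush; mem=23
  op9 P1: load  L0 → S/S/S/I on L0; bus (none); mem=20
  op10 P1: load  L0 → S/S/S/I on L0; bus (none); mem=20
  op11 P2: load  L1 → I/I/S/S on L1; bus BusRd Flush; mem=24
  op12 P3: load  L0 → S/S/S/S on L0; bus BusRd; mem=20
  op13 P0: store L0 := 57 → M/I/I/I on L0; bus BusRdX; mem=20
  op14 P3: load  L1 → I/I/S/S on L1; bus (none); mem=24
  op15 P1: store L0 := 89 → I/M/I/I on L0; bus BusRdX Flush; mem=57
  op16 P2: load  L0 → I/S/S/I on L0; bus BusRd Flush; mem=89
  op17 P0: store L0 := 90 → M/I/I/I on L0; bus BusRdX; mem=89
  op18 P3: load  L1 → I/I/S/S on L1; bus (none); mem=24
  op19 P0: store L0 := 82 → M/I/I/I on L0; bus (none); mem=89
  op20 P1: store L0 := 17 → I/M/I/I on L0; bus BusRdX Flush; mem=82
  op21 P3: load  L0 → I/S/I/S on L0; bus BusRd Flush; mem=17
  op22 P1: load  L1 → I/S/S/S on L1; bus BusRd; mem=24
  op23 P1: load  L0 → I/S/I/S on L0; bus (none); mem=17
  op24 P0: load  L1 → S/S/S/S on L1; bus BusRd; mem=24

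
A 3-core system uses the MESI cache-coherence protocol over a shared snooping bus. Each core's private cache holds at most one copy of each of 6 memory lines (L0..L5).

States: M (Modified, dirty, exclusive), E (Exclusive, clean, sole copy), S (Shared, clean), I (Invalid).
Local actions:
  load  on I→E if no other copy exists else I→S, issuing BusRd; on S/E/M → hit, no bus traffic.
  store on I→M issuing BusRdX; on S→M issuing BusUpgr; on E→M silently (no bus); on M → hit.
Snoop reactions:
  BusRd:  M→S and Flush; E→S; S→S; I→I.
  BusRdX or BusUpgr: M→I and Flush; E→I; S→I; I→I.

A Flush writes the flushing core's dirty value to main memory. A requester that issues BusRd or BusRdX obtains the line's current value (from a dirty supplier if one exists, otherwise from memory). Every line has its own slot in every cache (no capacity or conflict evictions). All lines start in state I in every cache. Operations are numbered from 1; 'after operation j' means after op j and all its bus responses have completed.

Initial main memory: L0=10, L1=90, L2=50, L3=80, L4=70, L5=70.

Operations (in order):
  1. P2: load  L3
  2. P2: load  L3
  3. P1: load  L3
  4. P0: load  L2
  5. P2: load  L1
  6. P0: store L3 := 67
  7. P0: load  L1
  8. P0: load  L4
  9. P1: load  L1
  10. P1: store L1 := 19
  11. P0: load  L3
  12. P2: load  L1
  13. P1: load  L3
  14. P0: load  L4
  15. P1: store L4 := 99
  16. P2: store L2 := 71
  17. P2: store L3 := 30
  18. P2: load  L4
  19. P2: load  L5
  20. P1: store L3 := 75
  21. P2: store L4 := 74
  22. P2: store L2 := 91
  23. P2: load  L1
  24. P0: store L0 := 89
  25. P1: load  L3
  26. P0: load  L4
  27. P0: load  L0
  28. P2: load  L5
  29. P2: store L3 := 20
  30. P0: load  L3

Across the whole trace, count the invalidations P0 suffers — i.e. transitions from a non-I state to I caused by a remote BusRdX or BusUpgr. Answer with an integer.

1. P2: load  L3  bus=[BusRd]  L3: P0=I P1=I P2=E  mem[L3]=80
2. P2: load  L3  bus=[-]  L3: P0=I P1=I P2=E  mem[L3]=80
3. P1: load  L3  bus=[BusRd]  L3: P0=I P1=S P2=S  mem[L3]=80
4. P0: load  L2  bus=[BusRd]  L2: P0=E P1=I P2=I  mem[L2]=50
5. P2: load  L1  bus=[BusRd]  L1: P0=I P1=I P2=E  mem[L1]=90
6. P0: store L3 := 67  bus=[BusRdX]  L3: P0=M P1=I P2=I  mem[L3]=80
7. P0: load  L1  bus=[BusRd]  L1: P0=S P1=I P2=S  mem[L1]=90
8. P0: load  L4  bus=[BusRd]  L4: P0=E P1=I P2=I  mem[L4]=70
9. P1: load  L1  bus=[BusRd]  L1: P0=S P1=S P2=S  mem[L1]=90
10. P1: store L1 := 19  bus=[BusUpgr]  L1: P0=I P1=M P2=I  mem[L1]=90
11. P0: load  L3  bus=[-]  L3: P0=M P1=I P2=I  mem[L3]=80
12. P2: load  L1  bus=[BusRd,Flush]  L1: P0=I P1=S P2=S  mem[L1]=19
13. P1: load  L3  bus=[BusRd,Flush]  L3: P0=S P1=S P2=I  mem[L3]=67
14. P0: load  L4  bus=[-]  L4: P0=E P1=I P2=I  mem[L4]=70
15. P1: store L4 := 99  bus=[BusRdX]  L4: P0=I P1=M P2=I  mem[L4]=70
16. P2: store L2 := 71  bus=[BusRdX]  L2: P0=I P1=I P2=M  mem[L2]=50
17. P2: store L3 := 30  bus=[BusRdX]  L3: P0=I P1=I P2=M  mem[L3]=67
18. P2: load  L4  bus=[BusRd,Flush]  L4: P0=I P1=S P2=S  mem[L4]=99
19. P2: load  L5  bus=[BusRd]  L5: P0=I P1=I P2=E  mem[L5]=70
20. P1: store L3 := 75  bus=[BusRdX,Flush]  L3: P0=I P1=M P2=I  mem[L3]=30
21. P2: store L4 := 74  bus=[BusUpgr]  L4: P0=I P1=I P2=M  mem[L4]=99
22. P2: store L2 := 91  bus=[-]  L2: P0=I P1=I P2=M  mem[L2]=50
23. P2: load  L1  bus=[-]  L1: P0=I P1=S P2=S  mem[L1]=19
24. P0: store L0 := 89  bus=[BusRdX]  L0: P0=M P1=I P2=I  mem[L0]=10
25. P1: load  L3  bus=[-]  L3: P0=I P1=M P2=I  mem[L3]=30
26. P0: load  L4  bus=[BusRd,Flush]  L4: P0=S P1=I P2=S  mem[L4]=74
27. P0: load  L0  bus=[-]  L0: P0=M P1=I P2=I  mem[L0]=10
28. P2: load  L5  bus=[-]  L5: P0=I P1=I P2=E  mem[L5]=70
29. P2: store L3 := 20  bus=[BusRdX,Flush]  L3: P0=I P1=I P2=M  mem[L3]=75
30. P0: load  L3  bus=[BusRd,Flush]  L3: P0=S P1=I P2=S  mem[L3]=20

invalidations = 4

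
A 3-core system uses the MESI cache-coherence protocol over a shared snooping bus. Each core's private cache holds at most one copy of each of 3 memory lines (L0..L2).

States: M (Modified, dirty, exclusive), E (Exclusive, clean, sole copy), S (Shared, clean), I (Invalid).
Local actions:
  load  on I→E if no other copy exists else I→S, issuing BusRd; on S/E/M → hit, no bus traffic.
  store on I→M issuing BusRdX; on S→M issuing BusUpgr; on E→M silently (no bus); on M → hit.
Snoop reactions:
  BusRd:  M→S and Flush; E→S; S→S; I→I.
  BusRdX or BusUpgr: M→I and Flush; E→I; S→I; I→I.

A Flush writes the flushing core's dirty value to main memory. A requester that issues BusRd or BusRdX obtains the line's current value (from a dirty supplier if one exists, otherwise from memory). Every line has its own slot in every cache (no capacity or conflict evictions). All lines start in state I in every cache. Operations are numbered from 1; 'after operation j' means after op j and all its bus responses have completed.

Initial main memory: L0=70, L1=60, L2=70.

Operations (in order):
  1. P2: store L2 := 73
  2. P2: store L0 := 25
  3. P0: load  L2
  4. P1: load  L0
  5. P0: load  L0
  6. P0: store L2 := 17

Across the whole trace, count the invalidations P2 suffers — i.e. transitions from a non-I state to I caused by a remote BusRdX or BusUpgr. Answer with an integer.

invalidations = 1

step 1: P2: store L2 := 73  ⟶  IIM  (L2)  txn=BusRdX  M[L2]=70
step 2: P2: store L0 := 25  ⟶  IIM  (L0)  txn=BusRdX  M[L0]=70
step 3: P0: load  L2  ⟶  SIS  (L2)  txn=BusRd+Flush  M[L2]=73
step 4: P1: load  L0  ⟶  ISS  (L0)  txn=BusRd+Flush  M[L0]=25
step 5: P0: load  L0  ⟶  SSS  (L0)  txn=BusRd  M[L0]=25
step 6: P0: store L2 := 17  ⟶  MII  (L2)  txn=BusUpgr  M[L2]=73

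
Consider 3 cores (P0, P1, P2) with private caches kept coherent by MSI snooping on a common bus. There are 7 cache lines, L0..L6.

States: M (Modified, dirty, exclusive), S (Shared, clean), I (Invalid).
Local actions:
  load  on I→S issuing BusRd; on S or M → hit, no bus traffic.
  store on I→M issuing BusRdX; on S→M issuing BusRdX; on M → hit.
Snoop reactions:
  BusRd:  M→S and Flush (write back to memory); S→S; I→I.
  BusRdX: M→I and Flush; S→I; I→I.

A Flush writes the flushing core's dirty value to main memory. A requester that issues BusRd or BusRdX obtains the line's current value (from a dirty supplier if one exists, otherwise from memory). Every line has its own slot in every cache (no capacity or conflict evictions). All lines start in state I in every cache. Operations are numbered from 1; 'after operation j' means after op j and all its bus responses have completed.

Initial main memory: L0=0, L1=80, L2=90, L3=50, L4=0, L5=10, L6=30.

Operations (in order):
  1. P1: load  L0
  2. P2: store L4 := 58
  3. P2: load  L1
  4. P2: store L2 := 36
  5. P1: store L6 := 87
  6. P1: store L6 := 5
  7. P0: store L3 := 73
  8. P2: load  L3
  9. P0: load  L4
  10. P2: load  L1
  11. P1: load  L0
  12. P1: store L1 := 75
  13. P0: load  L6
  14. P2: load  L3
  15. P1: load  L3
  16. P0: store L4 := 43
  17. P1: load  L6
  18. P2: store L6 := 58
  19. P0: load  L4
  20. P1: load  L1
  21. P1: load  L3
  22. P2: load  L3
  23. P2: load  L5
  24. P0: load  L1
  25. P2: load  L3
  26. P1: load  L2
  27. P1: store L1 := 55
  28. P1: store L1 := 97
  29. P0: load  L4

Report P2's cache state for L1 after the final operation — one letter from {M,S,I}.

[1] P1: load  L0 | P0:I, P1:S(0), P2:I | bus: BusRd
[2] P2: store L4 := 58 | P0:I, P1:I, P2:M(58) | bus: BusRdX
[3] P2: load  L1 | P0:I, P1:I, P2:S(80) | bus: BusRd
[4] P2: store L2 := 36 | P0:I, P1:I, P2:M(36) | bus: BusRdX
[5] P1: store L6 := 87 | P0:I, P1:M(87), P2:I | bus: BusRdX
[6] P1: store L6 := 5 | P0:I, P1:M(5), P2:I | bus: none
[7] P0: store L3 := 73 | P0:M(73), P1:I, P2:I | bus: BusRdX
[8] P2: load  L3 | P0:S(73), P1:I, P2:S(73) | bus: BusRd,Flush
[9] P0: load  L4 | P0:S(58), P1:I, P2:S(58) | bus: BusRd,Flush
[10] P2: load  L1 | P0:I, P1:I, P2:S(80) | bus: none
[11] P1: load  L0 | P0:I, P1:S(0), P2:I | bus: none
[12] P1: store L1 := 75 | P0:I, P1:M(75), P2:I | bus: BusRdX
[13] P0: load  L6 | P0:S(5), P1:S(5), P2:I | bus: BusRd,Flush
[14] P2: load  L3 | P0:S(73), P1:I, P2:S(73) | bus: none
[15] P1: load  L3 | P0:S(73), P1:S(73), P2:S(73) | bus: BusRd
[16] P0: store L4 := 43 | P0:M(43), P1:I, P2:I | bus: BusRdX
[17] P1: load  L6 | P0:S(5), P1:S(5), P2:I | bus: none
[18] P2: store L6 := 58 | P0:I, P1:I, P2:M(58) | bus: BusRdX
[19] P0: load  L4 | P0:M(43), P1:I, P2:I | bus: none
[20] P1: load  L1 | P0:I, P1:M(75), P2:I | bus: none
[21] P1: load  L3 | P0:S(73), P1:S(73), P2:S(73) | bus: none
[22] P2: load  L3 | P0:S(73), P1:S(73), P2:S(73) | bus: none
[23] P2: load  L5 | P0:I, P1:I, P2:S(10) | bus: BusRd
[24] P0: load  L1 | P0:S(75), P1:S(75), P2:I | bus: BusRd,Flush
[25] P2: load  L3 | P0:S(73), P1:S(73), P2:S(73) | bus: none
[26] P1: load  L2 | P0:I, P1:S(36), P2:S(36) | bus: BusRd,Flush
[27] P1: store L1 := 55 | P0:I, P1:M(55), P2:I | bus: BusRdX
[28] P1: store L1 := 97 | P0:I, P1:M(97), P2:I | bus: none
[29] P0: load  L4 | P0:M(43), P1:I, P2:I | bus: none

state = I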